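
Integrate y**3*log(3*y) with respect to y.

Use integration by parts with u = log(3*y), dv = y**3 dy.
Then du = 1/y dy and v = y**4/4.

y**4*(log(y) + log(3))/4 - y**4/16 + C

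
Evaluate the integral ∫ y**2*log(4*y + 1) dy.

y**3*log(4*y + 1)/3 - y**3/9 + y**2/24 - y/48 + log(4*y + 1)/192 + C

Use integration by parts with u = log(4*y + 1), dv = y**2 dy.
Then du = 4/(4*y + 1) dy and v = y**3/3.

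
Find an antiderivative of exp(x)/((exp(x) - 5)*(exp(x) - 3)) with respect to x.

log(exp(x) - 5)/2 - log(exp(x) - 3)/2 + C

Let u = e^x, du = e^x dx.
The integral becomes ∫ du/((u-5)(u-3)); decompose into partial fractions.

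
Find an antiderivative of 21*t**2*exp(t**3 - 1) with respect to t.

7*exp(t**3 - 1) + C

Let u = t**3 - 1, so du = (3*t**2) dt.
Rewriting, the integral becomes 7·∫ e^u du = 7·e^u.
Substituting back, u = t**3 - 1.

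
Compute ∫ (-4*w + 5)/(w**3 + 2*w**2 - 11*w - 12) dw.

Factor the denominator: (w - 3)*(w + 1)*(w + 4).
Partial-fraction decomposition: 1/(w + 4) - 3/(4*(w + 1)) - 1/(4*(w - 3)).
Integrate each term: A/(w−a) contributes A·log|w−a|.

-log(w - 3)/4 - 3*log(w + 1)/4 + log(w + 4) + C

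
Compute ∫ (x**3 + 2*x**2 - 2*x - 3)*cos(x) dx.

x**3*sin(x) + 2*x**2*sin(x) + 3*x**2*cos(x) - 8*x*sin(x) + 4*x*cos(x) - 7*sin(x) - 8*cos(x) + C

Use integration by parts with u = x**3 + 2*x**2 - 2*x - 3, dv = cos(x) dx, so v = sin(x).
Apply parts 3 times (tabular method): alternate signs, differentiate u down to 0, integrate dv up.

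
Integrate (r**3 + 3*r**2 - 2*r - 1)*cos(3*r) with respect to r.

Use integration by parts with u = r**3 + 3*r**2 - 2*r - 1, dv = cos(3*r) dr, so v = sin(3*r)/3.
Apply parts 3 times (tabular method): alternate signs, differentiate u down to 0, integrate dv up.

r**3*sin(3*r)/3 + r**2*sin(3*r) + r**2*cos(3*r)/3 - 8*r*sin(3*r)/9 + 2*r*cos(3*r)/3 - 5*sin(3*r)/9 - 8*cos(3*r)/27 + C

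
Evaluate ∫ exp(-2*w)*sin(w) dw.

Let I denote the integral. Integrate by parts with u = sin(w), dv = exp(-2*w) dw, so v = -exp(-2*w)/2: I = -exp(-2*w)*sin(w)/2 + (1/2)·∫ exp(-2*w)*cos(w) dw.
Apply parts again with u = cos(w), dv = exp(-2*w) dw: ∫ exp(-2*w)*cos(w) dw = -exp(-2*w)*cos(w)/2 − (1/2)·I. Substituting back brings back I: I = -exp(-2*w)*sin(w)/2 - exp(-2*w)*cos(w)/4 − (1/4)·I.
Solving for I: (1 + 1/4)·I equals the remaining terms, so I = (4/5)·(-exp(-2*w)*sin(w)/2 - exp(-2*w)*cos(w)/4).

-2*exp(-2*w)*sin(w)/5 - exp(-2*w)*cos(w)/5 + C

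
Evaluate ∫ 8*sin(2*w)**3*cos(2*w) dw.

Let u = sin(2*w), so du = (2*cos(2*w)) dw.
Rewriting, the integral becomes 4·∫ u^3 du = 4·u^4/4.
Substituting back, u = sin(2*w).

sin(2*w)**4 + C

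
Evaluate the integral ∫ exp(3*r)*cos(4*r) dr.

4*exp(3*r)*sin(4*r)/25 + 3*exp(3*r)*cos(4*r)/25 + C

Let I denote the integral. Integrate by parts with u = cos(4*r), dv = exp(3*r) dr, so v = exp(3*r)/3: I = exp(3*r)*cos(4*r)/3 + (4/3)·∫ exp(3*r)*sin(4*r) dr.
Apply parts again with u = sin(4*r), dv = exp(3*r) dr: ∫ exp(3*r)*sin(4*r) dr = exp(3*r)*sin(4*r)/3 − (4/3)·I. Substituting back brings back I: I = 4*exp(3*r)*sin(4*r)/9 + exp(3*r)*cos(4*r)/3 − (16/9)·I.
Solving for I: (1 + 16/9)·I equals the remaining terms, so I = (9/25)·(4*exp(3*r)*sin(4*r)/9 + exp(3*r)*cos(4*r)/3).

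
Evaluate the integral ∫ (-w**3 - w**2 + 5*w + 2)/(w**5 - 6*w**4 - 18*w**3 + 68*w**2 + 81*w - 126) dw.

Factor the denominator: (w - 7)*(w - 3)*(w - 1)*(w + 2)*(w + 3).
Partial-fraction decomposition: 1/(48*(w + 3)) + 4/(135*(w + 2)) + 5/(144*(w - 1)) + 19/(240*(w - 3)) - 71/(432*(w - 7)).
Integrate each term: A/(w−a) contributes A·log|w−a|.

-71*log(w - 7)/432 + 19*log(w - 3)/240 + 5*log(w - 1)/144 + 4*log(w + 2)/135 + log(w + 3)/48 + C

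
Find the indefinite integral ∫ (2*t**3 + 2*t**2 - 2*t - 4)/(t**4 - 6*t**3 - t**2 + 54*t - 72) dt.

Factor the denominator: (t - 4)*(t - 3)*(t - 2)*(t + 3).
Partial-fraction decomposition: 17/(105*(t + 3)) + 8/(5*(t - 2)) - 31/(3*(t - 3)) + 74/(7*(t - 4)).
Integrate each term: A/(t−a) contributes A·log|t−a|.

74*log(t - 4)/7 - 31*log(t - 3)/3 + 8*log(t - 2)/5 + 17*log(t + 3)/105 + C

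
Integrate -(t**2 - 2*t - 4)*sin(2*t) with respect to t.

t**2*cos(2*t)/2 - t*sin(2*t)/2 - t*cos(2*t) + sin(2*t)/2 - 9*cos(2*t)/4 + C

Use integration by parts with u = t**2 - 2*t - 4, dv = -sin(2*t) dt, so v = cos(2*t)/2.
Apply parts 2 times (tabular method): alternate signs, differentiate u down to 0, integrate dv up.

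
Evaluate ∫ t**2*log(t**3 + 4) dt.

t**3*log(t**3 + 4)/3 - t**3/3 + 4*log(t**3 + 4)/3 + C

Let u = t**3 + 4, so du = (3*t**2) dt.
The integral becomes (1/3)·∫ log(u) du; integrate by parts with u′=log(u), dv′=du.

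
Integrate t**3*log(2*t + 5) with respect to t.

Use integration by parts with u = log(2*t + 5), dv = t**3 dt.
Then du = 2/(2*t + 5) dt and v = t**4/4.

t**4*log(2*t + 5)/4 - t**4/16 + 5*t**3/24 - 25*t**2/32 + 125*t/32 - 625*log(2*t + 5)/64 + C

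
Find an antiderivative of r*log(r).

r**2*log(r)/2 - r**2/4 + C

Use integration by parts with u = log(r), dv = r dr.
Then du = 1/r dr and v = r**2/2.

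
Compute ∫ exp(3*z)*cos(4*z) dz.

Let I denote the integral. Integrate by parts with u = cos(4*z), dv = exp(3*z) dz, so v = exp(3*z)/3: I = exp(3*z)*cos(4*z)/3 + (4/3)·∫ exp(3*z)*sin(4*z) dz.
Apply parts again with u = sin(4*z), dv = exp(3*z) dz: ∫ exp(3*z)*sin(4*z) dz = exp(3*z)*sin(4*z)/3 − (4/3)·I. Substituting back brings back I: I = 4*exp(3*z)*sin(4*z)/9 + exp(3*z)*cos(4*z)/3 − (16/9)·I.
Solving for I: (1 + 16/9)·I equals the remaining terms, so I = (9/25)·(4*exp(3*z)*sin(4*z)/9 + exp(3*z)*cos(4*z)/3).

4*exp(3*z)*sin(4*z)/25 + 3*exp(3*z)*cos(4*z)/25 + C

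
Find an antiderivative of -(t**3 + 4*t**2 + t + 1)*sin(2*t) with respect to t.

Use integration by parts with u = t**3 + 4*t**2 + t + 1, dv = -sin(2*t) dt, so v = cos(2*t)/2.
Apply parts 3 times (tabular method): alternate signs, differentiate u down to 0, integrate dv up.

t**3*cos(2*t)/2 - 3*t**2*sin(2*t)/4 + 2*t**2*cos(2*t) - 2*t*sin(2*t) - t*cos(2*t)/4 + sin(2*t)/8 - cos(2*t)/2 + C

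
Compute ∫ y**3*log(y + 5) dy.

y**4*log(y + 5)/4 - y**4/16 + 5*y**3/12 - 25*y**2/8 + 125*y/4 - 625*log(y + 5)/4 + C

Use integration by parts with u = log(y + 5), dv = y**3 dy.
Then du = 1/(y + 5) dy and v = y**4/4.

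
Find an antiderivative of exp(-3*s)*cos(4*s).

Let I denote the integral. Integrate by parts with u = cos(4*s), dv = exp(-3*s) ds, so v = -exp(-3*s)/3: I = -exp(-3*s)*cos(4*s)/3 − (4/3)·∫ exp(-3*s)*sin(4*s) ds.
Apply parts again with u = sin(4*s), dv = exp(-3*s) ds: ∫ exp(-3*s)*sin(4*s) ds = -exp(-3*s)*sin(4*s)/3 + (4/3)·I. Substituting back brings back I: I = 4*exp(-3*s)*sin(4*s)/9 - exp(-3*s)*cos(4*s)/3 − (16/9)·I.
Solving for I: (1 + 16/9)·I equals the remaining terms, so I = (9/25)·(4*exp(-3*s)*sin(4*s)/9 - exp(-3*s)*cos(4*s)/3).

4*exp(-3*s)*sin(4*s)/25 - 3*exp(-3*s)*cos(4*s)/25 + C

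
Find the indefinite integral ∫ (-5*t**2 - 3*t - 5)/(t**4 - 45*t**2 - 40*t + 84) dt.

Factor the denominator: (t - 7)*(t - 1)*(t + 2)*(t + 6).
Partial-fraction decomposition: 167/(364*(t + 6)) - 19/(108*(t + 2)) + 13/(126*(t - 1)) - 271/(702*(t - 7)).
Integrate each term: A/(t−a) contributes A·log|t−a|.

-271*log(t - 7)/702 + 13*log(t - 1)/126 - 19*log(t + 2)/108 + 167*log(t + 6)/364 + C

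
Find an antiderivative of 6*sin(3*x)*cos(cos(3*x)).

Let u = cos(3*x), so du = (-3*sin(3*x)) dx.
Rewriting, the integral becomes -2·∫ cos(u) du = -2·sin(u).
Substituting back, u = cos(3*x).

-2*sin(cos(3*x)) + C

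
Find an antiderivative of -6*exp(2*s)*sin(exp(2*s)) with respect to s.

3*cos(exp(2*s)) + C

Let u = exp(2*s), so du = (2*exp(2*s)) ds.
Rewriting, the integral becomes -3·∫ sin(u) du = -3·-cos(u).
Substituting back, u = exp(2*s).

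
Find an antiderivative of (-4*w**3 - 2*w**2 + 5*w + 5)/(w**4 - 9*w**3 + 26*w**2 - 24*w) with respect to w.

-5*log(w)/24 - 263*log(w - 4)/8 + 106*log(w - 3)/3 - 25*log(w - 2)/4 + C

Factor the denominator: w*(w - 4)*(w - 3)*(w - 2).
Partial-fraction decomposition: -25/(4*(w - 2)) + 106/(3*(w - 3)) - 263/(8*(w - 4)) - 5/(24*w).
Integrate each term: A/(w−a) contributes A·log|w−a|.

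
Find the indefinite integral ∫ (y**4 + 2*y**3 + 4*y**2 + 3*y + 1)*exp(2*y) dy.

(2*y**4 + 8*y**2 - 2*y + 3)*exp(2*y)/4 + C

Use integration by parts with u = y**4 + 2*y**3 + 4*y**2 + 3*y + 1, dv = exp(2*y) dy, so v = exp(2*y)/2.
Apply parts 4 times (tabular method): alternate signs, differentiate u down to 0, integrate dv up.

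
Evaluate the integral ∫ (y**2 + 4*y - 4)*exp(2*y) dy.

(2*y**2 + 6*y - 11)*exp(2*y)/4 + C

Use integration by parts with u = y**2 + 4*y - 4, dv = exp(2*y) dy, so v = exp(2*y)/2.
Apply parts 2 times (tabular method): alternate signs, differentiate u down to 0, integrate dv up.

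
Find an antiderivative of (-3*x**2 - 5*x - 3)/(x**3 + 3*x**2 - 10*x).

Factor the denominator: x*(x - 2)*(x + 5).
Partial-fraction decomposition: -53/(35*(x + 5)) - 25/(14*(x - 2)) + 3/(10*x).
Integrate each term: A/(x−a) contributes A·log|x−a|.

3*log(x)/10 - 25*log(x - 2)/14 - 53*log(x + 5)/35 + C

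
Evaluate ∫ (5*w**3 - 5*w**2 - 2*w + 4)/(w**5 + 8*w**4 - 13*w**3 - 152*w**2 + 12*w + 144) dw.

Factor the denominator: (w - 4)*(w - 1)*(w + 1)*(w + 6)**2.
Partial-fraction decomposition: -824/(6125*(w + 6)) + 622/(175*(w + 6)**2) - 2/(125*(w + 1)) - 1/(147*(w - 1)) + 59/(375*(w - 4)).
Integrate each term; A/(w−a) gives A·log|w−a|; A/(w−a)² gives −A/(w−a).

59*log(w - 4)/375 - log(w - 1)/147 - 2*log(w + 1)/125 - 824*log(w + 6)/6125 - 622/(175*w + 1050) + C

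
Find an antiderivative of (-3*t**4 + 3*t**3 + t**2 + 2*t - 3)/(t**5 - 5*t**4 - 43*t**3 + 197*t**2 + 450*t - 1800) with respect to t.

-213*log(t - 6)/22 + 367*log(t - 5)/45 - 25*log(t - 3)/56 + 191*log(t + 4)/126 - 1119*log(t + 5)/440 + C

Factor the denominator: (t - 6)*(t - 5)*(t - 3)*(t + 4)*(t + 5).
Partial-fraction decomposition: -1119/(440*(t + 5)) + 191/(126*(t + 4)) - 25/(56*(t - 3)) + 367/(45*(t - 5)) - 213/(22*(t - 6)).
Integrate each term: A/(t−a) contributes A·log|t−a|.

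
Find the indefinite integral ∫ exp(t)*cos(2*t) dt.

2*exp(t)*sin(2*t)/5 + exp(t)*cos(2*t)/5 + C

Let I denote the integral. Integrate by parts with u = cos(2*t), dv = exp(t) dt, so v = exp(t): I = exp(t)*cos(2*t) + 2·∫ exp(t)*sin(2*t) dt.
Apply parts again with u = sin(2*t), dv = exp(t) dt: ∫ exp(t)*sin(2*t) dt = exp(t)*sin(2*t) − 2·I. Substituting back brings back I: I = 2*exp(t)*sin(2*t) + exp(t)*cos(2*t) − 4·I.
Solving for I: (1 + 4)·I equals the remaining terms, so I = (1/5)·(2*exp(t)*sin(2*t) + exp(t)*cos(2*t)).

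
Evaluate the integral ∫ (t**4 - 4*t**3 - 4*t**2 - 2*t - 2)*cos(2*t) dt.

Use integration by parts with u = t**4 - 4*t**3 - 4*t**2 - 2*t - 2, dv = cos(2*t) dt, so v = sin(2*t)/2.
Apply parts 4 times (tabular method): alternate signs, differentiate u down to 0, integrate dv up.

t**4*sin(2*t)/2 - 2*t**3*sin(2*t) + t**3*cos(2*t) - 7*t**2*sin(2*t)/2 - 3*t**2*cos(2*t) + 2*t*sin(2*t) - 7*t*cos(2*t)/2 + 3*sin(2*t)/4 + cos(2*t) + C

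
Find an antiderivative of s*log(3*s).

s**2*(log(s) + log(3))/2 - s**2/4 + C

Use integration by parts with u = log(3*s), dv = s ds.
Then du = 1/s ds and v = s**2/2.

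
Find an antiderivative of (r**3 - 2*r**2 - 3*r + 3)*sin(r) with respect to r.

-r**3*cos(r) + 3*r**2*sin(r) + 2*r**2*cos(r) - 4*r*sin(r) + 9*r*cos(r) - 9*sin(r) - 7*cos(r) + C

Use integration by parts with u = r**3 - 2*r**2 - 3*r + 3, dv = sin(r) dr, so v = -cos(r).
Apply parts 3 times (tabular method): alternate signs, differentiate u down to 0, integrate dv up.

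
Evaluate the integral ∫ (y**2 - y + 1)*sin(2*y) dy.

-y**2*cos(2*y)/2 + y*sin(2*y)/2 + y*cos(2*y)/2 - sin(2*y)/4 - cos(2*y)/4 + C

Use integration by parts with u = y**2 - y + 1, dv = sin(2*y) dy, so v = -cos(2*y)/2.
Apply parts 2 times (tabular method): alternate signs, differentiate u down to 0, integrate dv up.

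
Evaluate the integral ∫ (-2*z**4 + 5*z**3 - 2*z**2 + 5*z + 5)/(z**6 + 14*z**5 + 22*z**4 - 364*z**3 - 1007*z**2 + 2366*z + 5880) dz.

-199*log(z - 4)/6534 + log(z - 3)/160 - 17*log(z + 2)/450 + 1945*log(z + 5)/864 - 26489*log(z + 7)/12100 + 1329/(220*z + 1540) + C

Factor the denominator: (z - 4)*(z - 3)*(z + 2)*(z + 5)*(z + 7)**2.
Partial-fraction decomposition: -26489/(12100*(z + 7)) - 1329/(220*(z + 7)**2) + 1945/(864*(z + 5)) - 17/(450*(z + 2)) + 1/(160*(z - 3)) - 199/(6534*(z - 4)).
Integrate each term; A/(z−a) gives A·log|z−a|; A/(z−a)² gives −A/(z−a).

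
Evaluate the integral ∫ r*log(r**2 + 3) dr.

Let u = r**2 + 3, so du = (2*r) dr.
The integral becomes (1/2)·∫ log(u) du; integrate by parts with u′=log(u), dv′=du.

r**2*log(r**2 + 3)/2 - r**2/2 + 3*log(r**2 + 3)/2 + C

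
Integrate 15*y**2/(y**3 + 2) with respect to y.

5*log(y**3 + 2) + C

Let u = y**3 + 2, so du = (3*y**2) dy.
Rewriting, the integral becomes 5·∫ 1/u du = 5·log(u).
Substituting back, u = y**3 + 2.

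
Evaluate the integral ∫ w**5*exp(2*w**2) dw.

Let u = w², du = 2w dw; rewrite as (1/2)∫ u^2·exp(2u) du.
Now integrate by parts 2 times.

(2*w**4 - 2*w**2 + 1)*exp(2*w**2)/8 + C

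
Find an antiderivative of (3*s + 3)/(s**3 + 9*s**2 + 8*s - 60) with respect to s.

9*log(s - 2)/56 + 12*log(s + 5)/7 - 15*log(s + 6)/8 + C

Factor the denominator: (s - 2)*(s + 5)*(s + 6).
Partial-fraction decomposition: -15/(8*(s + 6)) + 12/(7*(s + 5)) + 9/(56*(s - 2)).
Integrate each term: A/(s−a) contributes A·log|s−a|.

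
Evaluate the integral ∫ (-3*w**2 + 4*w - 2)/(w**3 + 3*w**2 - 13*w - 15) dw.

Factor the denominator: (w - 3)*(w + 1)*(w + 5).
Partial-fraction decomposition: -97/(32*(w + 5)) + 9/(16*(w + 1)) - 17/(32*(w - 3)).
Integrate each term: A/(w−a) contributes A·log|w−a|.

-17*log(w - 3)/32 + 9*log(w + 1)/16 - 97*log(w + 5)/32 + C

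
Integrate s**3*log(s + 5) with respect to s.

Use integration by parts with u = log(s + 5), dv = s**3 ds.
Then du = 1/(s + 5) ds and v = s**4/4.

s**4*log(s + 5)/4 - s**4/16 + 5*s**3/12 - 25*s**2/8 + 125*s/4 - 625*log(s + 5)/4 + C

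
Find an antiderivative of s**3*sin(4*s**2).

Let u = s², du = 2s ds; rewrite as (1/2)∫ u^1·sin(4u) du.
Now integrate by parts 1 time.

-s**2*cos(4*s**2)/8 + sin(4*s**2)/32 + C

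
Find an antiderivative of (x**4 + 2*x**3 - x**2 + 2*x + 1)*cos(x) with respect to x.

x**4*sin(x) + 2*x**3*sin(x) + 4*x**3*cos(x) - 13*x**2*sin(x) + 6*x**2*cos(x) - 10*x*sin(x) - 26*x*cos(x) + 27*sin(x) - 10*cos(x) + C

Use integration by parts with u = x**4 + 2*x**3 - x**2 + 2*x + 1, dv = cos(x) dx, so v = sin(x).
Apply parts 4 times (tabular method): alternate signs, differentiate u down to 0, integrate dv up.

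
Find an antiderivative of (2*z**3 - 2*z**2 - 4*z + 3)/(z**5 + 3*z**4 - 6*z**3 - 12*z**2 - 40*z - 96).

Factor the denominator: (z - 3)*(z + 2)*(z + 4)*(z**2 + 4).
Partial-fraction decomposition: (293*z + 138)/(1040*(z**2 + 4)) - 141/(280*(z + 4)) + 13/(80*(z + 2)) + 27/(455*(z - 3)).
Integrate each term; A/(z−a) gives A·log|z−a|; the (Bz+D)/(z²+p²) term gives a log and an atan.

27*log(z - 3)/455 + 13*log(z + 2)/80 - 141*log(z + 4)/280 + 293*log(z**2 + 4)/2080 + 69*atan(z/2)/1040 + C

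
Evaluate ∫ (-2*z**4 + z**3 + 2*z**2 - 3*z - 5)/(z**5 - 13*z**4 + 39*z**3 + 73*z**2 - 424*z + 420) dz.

Factor the denominator: (z - 7)*(z - 5)*(z - 2)**2*(z + 3).
Partial-fraction decomposition: -167/(2000*(z + 3)) - 56/(75*(z - 2)) - 9/(25*(z - 2)**2) + 365/(48*(z - 5)) - 4387/(500*(z - 7)).
Integrate each term; A/(z−a) gives A·log|z−a|; A/(z−a)² gives −A/(z−a).

-4387*log(z - 7)/500 + 365*log(z - 5)/48 - 56*log(z - 2)/75 - 167*log(z + 3)/2000 + 9/(25*z - 50) + C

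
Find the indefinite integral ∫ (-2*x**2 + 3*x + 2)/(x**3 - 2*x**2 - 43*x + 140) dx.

-11*log(x - 5)/4 + 18*log(x - 4)/11 - 39*log(x + 7)/44 + C

Factor the denominator: (x - 5)*(x - 4)*(x + 7).
Partial-fraction decomposition: -39/(44*(x + 7)) + 18/(11*(x - 4)) - 11/(4*(x - 5)).
Integrate each term: A/(x−a) contributes A·log|x−a|.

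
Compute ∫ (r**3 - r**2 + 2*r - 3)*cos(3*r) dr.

Use integration by parts with u = r**3 - r**2 + 2*r - 3, dv = cos(3*r) dr, so v = sin(3*r)/3.
Apply parts 3 times (tabular method): alternate signs, differentiate u down to 0, integrate dv up.

r**3*sin(3*r)/3 - r**2*sin(3*r)/3 + r**2*cos(3*r)/3 + 4*r*sin(3*r)/9 - 2*r*cos(3*r)/9 - 25*sin(3*r)/27 + 4*cos(3*r)/27 + C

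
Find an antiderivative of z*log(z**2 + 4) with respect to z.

z**2*log(z**2 + 4)/2 - z**2/2 + 2*log(z**2 + 4) + C

Let u = z**2 + 4, so du = (2*z) dz.
The integral becomes (1/2)·∫ log(u) du; integrate by parts with u′=log(u), dv′=du.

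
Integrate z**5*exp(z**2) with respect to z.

Let u = z², du = 2z dz; rewrite as (1/2)∫ u^2·exp(1u) du.
Now integrate by parts 2 times.

(z**4 - 2*z**2 + 2)*exp(z**2)/2 + C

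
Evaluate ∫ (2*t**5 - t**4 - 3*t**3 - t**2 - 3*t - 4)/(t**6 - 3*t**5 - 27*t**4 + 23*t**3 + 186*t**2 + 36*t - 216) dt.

Factor the denominator: (t - 6)*(t - 3)*(t - 1)*(t + 2)**2*(t + 3).
Partial-fraction decomposition: 245/(108*(t + 3)) - 10609/(7200*(t + 2)) + 29/(60*(t + 2)**2) - 1/(36*(t - 1)) - 151/(450*(t - 3)) + 1355/(864*(t - 6)).
Integrate each term; A/(t−a) gives A·log|t−a|; A/(t−a)² gives −A/(t−a).

1355*log(t - 6)/864 - 151*log(t - 3)/450 - log(t - 1)/36 - 10609*log(t + 2)/7200 + 245*log(t + 3)/108 - 29/(60*t + 120) + C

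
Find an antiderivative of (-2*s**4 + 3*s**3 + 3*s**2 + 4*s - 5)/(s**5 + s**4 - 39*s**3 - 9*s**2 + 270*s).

Factor the denominator: s*(s - 5)*(s - 3)*(s + 3)*(s + 6).
Partial-fraction decomposition: -3161/(1782*(s + 6)) + 233/(432*(s + 3)) + 47/(324*(s - 3)) - 157/(176*(s - 5)) - 1/(54*s).
Integrate each term: A/(s−a) contributes A·log|s−a|.

-log(s)/54 - 157*log(s - 5)/176 + 47*log(s - 3)/324 + 233*log(s + 3)/432 - 3161*log(s + 6)/1782 + C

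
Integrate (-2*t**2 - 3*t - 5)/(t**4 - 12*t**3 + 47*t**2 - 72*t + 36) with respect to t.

-19*log(t - 6)/12 + 16*log(t - 3)/3 - 19*log(t - 2)/4 + log(t - 1) + C

Factor the denominator: (t - 6)*(t - 3)*(t - 2)*(t - 1).
Partial-fraction decomposition: 1/(t - 1) - 19/(4*(t - 2)) + 16/(3*(t - 3)) - 19/(12*(t - 6)).
Integrate each term: A/(t−a) contributes A·log|t−a|.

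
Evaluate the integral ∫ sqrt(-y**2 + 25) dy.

Substitute y = 5·sin(θ), so dy = 5·cos(θ) dθ and the radical becomes sqrt(-y**2 + 25) = 5·cos(θ) by the Pythagorean identity.
Integrate the resulting trig expression in θ, then back-substitute θ = asin(y/5), sin(θ) = y/5, cos(θ) = sqrt(-y**2 + 25)/5 (absorbing any constant into C).

y*sqrt(-y**2 + 25)/2 + 25*asin(y/5)/2 + C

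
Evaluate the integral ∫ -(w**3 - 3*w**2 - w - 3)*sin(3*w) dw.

w**3*cos(3*w)/3 - w**2*sin(3*w)/3 - w**2*cos(3*w) + 2*w*sin(3*w)/3 - 5*w*cos(3*w)/9 + 5*sin(3*w)/27 - 7*cos(3*w)/9 + C

Use integration by parts with u = w**3 - 3*w**2 - w - 3, dv = -sin(3*w) dw, so v = cos(3*w)/3.
Apply parts 3 times (tabular method): alternate signs, differentiate u down to 0, integrate dv up.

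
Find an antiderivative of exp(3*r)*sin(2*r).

Let I denote the integral. Integrate by parts with u = sin(2*r), dv = exp(3*r) dr, so v = exp(3*r)/3: I = exp(3*r)*sin(2*r)/3 − (2/3)·∫ exp(3*r)*cos(2*r) dr.
Apply parts again with u = cos(2*r), dv = exp(3*r) dr: ∫ exp(3*r)*cos(2*r) dr = exp(3*r)*cos(2*r)/3 + (2/3)·I. Substituting back brings back I: I = exp(3*r)*sin(2*r)/3 - 2*exp(3*r)*cos(2*r)/9 − (4/9)·I.
Solving for I: (1 + 4/9)·I equals the remaining terms, so I = (9/13)·(exp(3*r)*sin(2*r)/3 - 2*exp(3*r)*cos(2*r)/9).

3*exp(3*r)*sin(2*r)/13 - 2*exp(3*r)*cos(2*r)/13 + C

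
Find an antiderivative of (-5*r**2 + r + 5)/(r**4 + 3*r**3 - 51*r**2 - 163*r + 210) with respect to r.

Factor the denominator: (r - 7)*(r - 1)*(r + 5)*(r + 6).
Partial-fraction decomposition: 181/(91*(r + 6)) - 125/(72*(r + 5)) - 1/(252*(r - 1)) - 233/(936*(r - 7)).
Integrate each term: A/(r−a) contributes A·log|r−a|.

-233*log(r - 7)/936 - log(r - 1)/252 - 125*log(r + 5)/72 + 181*log(r + 6)/91 + C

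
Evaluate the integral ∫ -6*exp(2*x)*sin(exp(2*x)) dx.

3*cos(exp(2*x)) + C

Let u = exp(2*x), so du = (2*exp(2*x)) dx.
Rewriting, the integral becomes -3·∫ sin(u) du = -3·-cos(u).
Substituting back, u = exp(2*x).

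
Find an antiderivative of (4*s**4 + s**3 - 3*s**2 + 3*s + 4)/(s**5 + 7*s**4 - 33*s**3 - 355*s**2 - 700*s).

-log(s)/175 + 3275*log(s - 7)/3696 + 226*log(s + 4)/11 - 20911*log(s + 5)/1200 + 763/(20*s + 100) + C

Factor the denominator: s*(s - 7)*(s + 4)*(s + 5)**2.
Partial-fraction decomposition: -20911/(1200*(s + 5)) - 763/(20*(s + 5)**2) + 226/(11*(s + 4)) + 3275/(3696*(s - 7)) - 1/(175*s).
Integrate each term; A/(s−a) gives A·log|s−a|; A/(s−a)² gives −A/(s−a).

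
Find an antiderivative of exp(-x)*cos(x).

exp(-x)*sin(x)/2 - exp(-x)*cos(x)/2 + C

Let I denote the integral. Integrate by parts with u = cos(x), dv = exp(-x) dx, so v = -exp(-x): I = -exp(-x)*cos(x) − ∫ exp(-x)*sin(x) dx.
Apply parts again with u = sin(x), dv = exp(-x) dx: ∫ exp(-x)*sin(x) dx = -exp(-x)*sin(x) + I. Substituting back brings back I: I = exp(-x)*sin(x) - exp(-x)*cos(x) − I.
Solving for I: (1 + 1)·I equals the remaining terms, so I = (1/2)·(exp(-x)*sin(x) - exp(-x)*cos(x)).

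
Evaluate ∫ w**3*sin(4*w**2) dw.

-w**2*cos(4*w**2)/8 + sin(4*w**2)/32 + C

Let u = w², du = 2w dw; rewrite as (1/2)∫ u^1·sin(4u) du.
Now integrate by parts 1 time.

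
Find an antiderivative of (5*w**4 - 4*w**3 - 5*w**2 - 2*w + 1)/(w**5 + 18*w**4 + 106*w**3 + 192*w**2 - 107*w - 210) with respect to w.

-5*log(w - 1)/672 - 7*log(w + 1)/240 + 3511*log(w + 5)/48 - 7177*log(w + 6)/35 + 13147*log(w + 7)/96 + C

Factor the denominator: (w - 1)*(w + 1)*(w + 5)*(w + 6)*(w + 7).
Partial-fraction decomposition: 13147/(96*(w + 7)) - 7177/(35*(w + 6)) + 3511/(48*(w + 5)) - 7/(240*(w + 1)) - 5/(672*(w - 1)).
Integrate each term: A/(w−a) contributes A·log|w−a|.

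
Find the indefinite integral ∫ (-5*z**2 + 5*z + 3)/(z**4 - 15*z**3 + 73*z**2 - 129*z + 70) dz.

-69*log(z - 7)/20 + 97*log(z - 5)/24 - 7*log(z - 2)/15 - log(z - 1)/8 + C

Factor the denominator: (z - 7)*(z - 5)*(z - 2)*(z - 1).
Partial-fraction decomposition: -1/(8*(z - 1)) - 7/(15*(z - 2)) + 97/(24*(z - 5)) - 69/(20*(z - 7)).
Integrate each term: A/(z−a) contributes A·log|z−a|.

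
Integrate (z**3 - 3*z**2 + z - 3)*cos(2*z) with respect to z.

z**3*sin(2*z)/2 - 3*z**2*sin(2*z)/2 + 3*z**2*cos(2*z)/4 - z*sin(2*z)/4 - 3*z*cos(2*z)/2 - 3*sin(2*z)/4 - cos(2*z)/8 + C

Use integration by parts with u = z**3 - 3*z**2 + z - 3, dv = cos(2*z) dz, so v = sin(2*z)/2.
Apply parts 3 times (tabular method): alternate signs, differentiate u down to 0, integrate dv up.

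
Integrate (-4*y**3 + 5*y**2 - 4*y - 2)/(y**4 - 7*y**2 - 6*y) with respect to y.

Factor the denominator: y*(y - 3)*(y + 1)*(y + 2).
Partial-fraction decomposition: -29/(5*(y + 2)) + 11/(4*(y + 1)) - 77/(60*(y - 3)) + 1/(3*y).
Integrate each term: A/(y−a) contributes A·log|y−a|.

log(y)/3 - 77*log(y - 3)/60 + 11*log(y + 1)/4 - 29*log(y + 2)/5 + C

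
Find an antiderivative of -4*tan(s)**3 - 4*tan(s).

-2*tan(s)**2 + C

Let u = tan(s), so du = (tan(s)**2 + 1) ds.
Rewriting, the integral becomes -4·∫ u^1 du = -4·u^2/2.
Substituting back, u = tan(s).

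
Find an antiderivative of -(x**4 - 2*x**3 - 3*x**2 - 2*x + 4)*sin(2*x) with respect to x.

Use integration by parts with u = x**4 - 2*x**3 - 3*x**2 - 2*x + 4, dv = -sin(2*x) dx, so v = cos(2*x)/2.
Apply parts 4 times (tabular method): alternate signs, differentiate u down to 0, integrate dv up.

x**4*cos(2*x)/2 - x**3*sin(2*x) - x**3*cos(2*x) + 3*x**2*sin(2*x)/2 - 3*x**2*cos(2*x) + 3*x*sin(2*x) + x*cos(2*x)/2 - sin(2*x)/4 + 7*cos(2*x)/2 + C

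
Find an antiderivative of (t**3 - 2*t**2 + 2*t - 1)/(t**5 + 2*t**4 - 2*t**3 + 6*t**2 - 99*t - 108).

Factor the denominator: (t - 3)*(t + 1)*(t + 4)*(t**2 + 9).
Partial-fraction decomposition: (11*t + 15)/(90*(t**2 + 9)) - 1/(5*(t + 4)) + 1/(20*(t + 1)) + 1/(36*(t - 3)).
Integrate each term; A/(t−a) gives A·log|t−a|; the (Bt+D)/(t²+p²) term gives a log and an atan.

log(t - 3)/36 + log(t + 1)/20 - log(t + 4)/5 + 11*log(t**2 + 9)/180 + atan(t/3)/18 + C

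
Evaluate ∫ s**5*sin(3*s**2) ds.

-s**4*cos(3*s**2)/6 + s**2*sin(3*s**2)/9 + cos(3*s**2)/27 + C

Let u = s², du = 2s ds; rewrite as (1/2)∫ u^2·sin(3u) du.
Now integrate by parts 2 times.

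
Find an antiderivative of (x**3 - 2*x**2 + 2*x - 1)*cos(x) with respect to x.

Use integration by parts with u = x**3 - 2*x**2 + 2*x - 1, dv = cos(x) dx, so v = sin(x).
Apply parts 3 times (tabular method): alternate signs, differentiate u down to 0, integrate dv up.

x**3*sin(x) - 2*x**2*sin(x) + 3*x**2*cos(x) - 4*x*sin(x) - 4*x*cos(x) + 3*sin(x) - 4*cos(x) + C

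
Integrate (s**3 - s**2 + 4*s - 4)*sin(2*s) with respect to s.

-s**3*cos(2*s)/2 + 3*s**2*sin(2*s)/4 + s**2*cos(2*s)/2 - s*sin(2*s)/2 - 5*s*cos(2*s)/4 + 5*sin(2*s)/8 + 7*cos(2*s)/4 + C

Use integration by parts with u = s**3 - s**2 + 4*s - 4, dv = sin(2*s) ds, so v = -cos(2*s)/2.
Apply parts 3 times (tabular method): alternate signs, differentiate u down to 0, integrate dv up.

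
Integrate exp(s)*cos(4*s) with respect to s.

Let I denote the integral. Integrate by parts with u = cos(4*s), dv = exp(s) ds, so v = exp(s): I = exp(s)*cos(4*s) + 4·∫ exp(s)*sin(4*s) ds.
Apply parts again with u = sin(4*s), dv = exp(s) ds: ∫ exp(s)*sin(4*s) ds = exp(s)*sin(4*s) − 4·I. Substituting back brings back I: I = 4*exp(s)*sin(4*s) + exp(s)*cos(4*s) − 16·I.
Solving for I: (1 + 16)·I equals the remaining terms, so I = (1/17)·(4*exp(s)*sin(4*s) + exp(s)*cos(4*s)).

4*exp(s)*sin(4*s)/17 + exp(s)*cos(4*s)/17 + C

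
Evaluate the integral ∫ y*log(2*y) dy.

y**2*(log(y) + log(2))/2 - y**2/4 + C

Use integration by parts with u = log(2*y), dv = y dy.
Then du = 1/y dy and v = y**2/2.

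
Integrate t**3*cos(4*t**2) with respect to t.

t**2*sin(4*t**2)/8 + cos(4*t**2)/32 + C

Let u = t², du = 2t dt; rewrite as (1/2)∫ u^1·cos(4u) du.
Now integrate by parts 1 time.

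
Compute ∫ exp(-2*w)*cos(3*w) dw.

3*exp(-2*w)*sin(3*w)/13 - 2*exp(-2*w)*cos(3*w)/13 + C

Let I denote the integral. Integrate by parts with u = cos(3*w), dv = exp(-2*w) dw, so v = -exp(-2*w)/2: I = -exp(-2*w)*cos(3*w)/2 − (3/2)·∫ exp(-2*w)*sin(3*w) dw.
Apply parts again with u = sin(3*w), dv = exp(-2*w) dw: ∫ exp(-2*w)*sin(3*w) dw = -exp(-2*w)*sin(3*w)/2 + (3/2)·I. Substituting back brings back I: I = 3*exp(-2*w)*sin(3*w)/4 - exp(-2*w)*cos(3*w)/2 − (9/4)·I.
Solving for I: (1 + 9/4)·I equals the remaining terms, so I = (4/13)·(3*exp(-2*w)*sin(3*w)/4 - exp(-2*w)*cos(3*w)/2).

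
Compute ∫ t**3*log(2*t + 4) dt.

Use integration by parts with u = log(2*t + 4), dv = t**3 dt.
Then du = 2/(2*t + 4) dt and v = t**4/4.

t**4*log(2*t + 4)/4 - t**4/16 + t**3/6 - t**2/2 + 2*t - 4*log(t + 2) + C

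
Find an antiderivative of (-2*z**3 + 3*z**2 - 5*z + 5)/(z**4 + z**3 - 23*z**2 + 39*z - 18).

-37*log(z - 3)/36 + 65*log(z - 1)/196 - 575*log(z + 6)/441 + 1/(14*z - 14) + C

Factor the denominator: (z - 3)*(z - 1)**2*(z + 6).
Partial-fraction decomposition: -575/(441*(z + 6)) + 65/(196*(z - 1)) - 1/(14*(z - 1)**2) - 37/(36*(z - 3)).
Integrate each term; A/(z−a) gives A·log|z−a|; A/(z−a)² gives −A/(z−a).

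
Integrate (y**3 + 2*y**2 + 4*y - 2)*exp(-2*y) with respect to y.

(-4*y**3 - 14*y**2 - 30*y - 7)*exp(-2*y)/8 + C

Use integration by parts with u = y**3 + 2*y**2 + 4*y - 2, dv = exp(-2*y) dy, so v = -exp(-2*y)/2.
Apply parts 3 times (tabular method): alternate signs, differentiate u down to 0, integrate dv up.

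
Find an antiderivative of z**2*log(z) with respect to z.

Use integration by parts with u = log(z), dv = z**2 dz.
Then du = 1/z dz and v = z**3/3.

z**3*log(z)/3 - z**3/9 + C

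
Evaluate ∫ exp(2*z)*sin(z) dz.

Let I denote the integral. Integrate by parts with u = sin(z), dv = exp(2*z) dz, so v = exp(2*z)/2: I = exp(2*z)*sin(z)/2 − (1/2)·∫ exp(2*z)*cos(z) dz.
Apply parts again with u = cos(z), dv = exp(2*z) dz: ∫ exp(2*z)*cos(z) dz = exp(2*z)*cos(z)/2 + (1/2)·I. Substituting back brings back I: I = exp(2*z)*sin(z)/2 - exp(2*z)*cos(z)/4 − (1/4)·I.
Solving for I: (1 + 1/4)·I equals the remaining terms, so I = (4/5)·(exp(2*z)*sin(z)/2 - exp(2*z)*cos(z)/4).

2*exp(2*z)*sin(z)/5 - exp(2*z)*cos(z)/5 + C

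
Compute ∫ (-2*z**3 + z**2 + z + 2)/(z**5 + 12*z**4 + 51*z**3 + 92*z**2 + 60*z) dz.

log(z)/30 + 131*log(z + 2)/18 - 31*log(z + 3)/3 + 136*log(z + 5)/45 + 10/(3*z + 6) + C

Factor the denominator: z*(z + 2)**2*(z + 3)*(z + 5).
Partial-fraction decomposition: 136/(45*(z + 5)) - 31/(3*(z + 3)) + 131/(18*(z + 2)) - 10/(3*(z + 2)**2) + 1/(30*z).
Integrate each term; A/(z−a) gives A·log|z−a|; A/(z−a)² gives −A/(z−a).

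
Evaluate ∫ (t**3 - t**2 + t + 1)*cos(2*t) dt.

t**3*sin(2*t)/2 - t**2*sin(2*t)/2 + 3*t**2*cos(2*t)/4 - t*sin(2*t)/4 - t*cos(2*t)/2 + 3*sin(2*t)/4 - cos(2*t)/8 + C

Use integration by parts with u = t**3 - t**2 + t + 1, dv = cos(2*t) dt, so v = sin(2*t)/2.
Apply parts 3 times (tabular method): alternate signs, differentiate u down to 0, integrate dv up.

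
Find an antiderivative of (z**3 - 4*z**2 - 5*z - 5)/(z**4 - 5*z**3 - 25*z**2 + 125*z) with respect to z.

Factor the denominator: z*(z - 5)**2*(z + 5).
Partial-fraction decomposition: 41/(100*(z + 5)) + 63/(100*(z - 5)) - 1/(10*(z - 5)**2) - 1/(25*z).
Integrate each term; A/(z−a) gives A·log|z−a|; A/(z−a)² gives −A/(z−a).

-log(z)/25 + 63*log(z - 5)/100 + 41*log(z + 5)/100 + 1/(10*z - 50) + C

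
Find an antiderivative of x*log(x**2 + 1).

x**2*log(x**2 + 1)/2 - x**2/2 + log(x**2 + 1)/2 + C

Let u = x**2 + 1, so du = (2*x) dx.
The integral becomes (1/2)·∫ log(u) du; integrate by parts with u′=log(u), dv′=du.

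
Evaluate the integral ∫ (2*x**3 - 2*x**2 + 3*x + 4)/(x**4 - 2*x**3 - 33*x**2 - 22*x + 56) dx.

613*log(x - 7)/594 - 7*log(x - 1)/90 - 13*log(x + 2)/27 + 84*log(x + 4)/55 + C

Factor the denominator: (x - 7)*(x - 1)*(x + 2)*(x + 4).
Partial-fraction decomposition: 84/(55*(x + 4)) - 13/(27*(x + 2)) - 7/(90*(x - 1)) + 613/(594*(x - 7)).
Integrate each term: A/(x−a) contributes A·log|x−a|.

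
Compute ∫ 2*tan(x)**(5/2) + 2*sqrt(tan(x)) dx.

4*tan(x)**(3/2)/3 + C

Let u = tan(x), so du = (tan(x)**2 + 1) dx.
Rewriting, the integral becomes 2·∫ √u du = 2·(2/3)u^(3/2).
Substituting back, u = tan(x).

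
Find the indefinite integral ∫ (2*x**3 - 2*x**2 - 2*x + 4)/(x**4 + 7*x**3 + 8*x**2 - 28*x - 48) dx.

log(x - 2)/15 + 2*log(x + 2) - 62*log(x + 3)/5 + 37*log(x + 4)/3 + C

Factor the denominator: (x - 2)*(x + 2)*(x + 3)*(x + 4).
Partial-fraction decomposition: 37/(3*(x + 4)) - 62/(5*(x + 3)) + 2/(x + 2) + 1/(15*(x - 2)).
Integrate each term: A/(x−a) contributes A·log|x−a|.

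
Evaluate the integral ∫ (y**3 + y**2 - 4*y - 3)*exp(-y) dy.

(-y**3 - 4*y**2 - 4*y - 1)*exp(-y) + C

Use integration by parts with u = y**3 + y**2 - 4*y - 3, dv = exp(-y) dy, so v = -exp(-y).
Apply parts 3 times (tabular method): alternate signs, differentiate u down to 0, integrate dv up.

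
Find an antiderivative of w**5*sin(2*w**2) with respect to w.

-w**4*cos(2*w**2)/4 + w**2*sin(2*w**2)/4 + cos(2*w**2)/8 + C

Let u = w², du = 2w dw; rewrite as (1/2)∫ u^2·sin(2u) du.
Now integrate by parts 2 times.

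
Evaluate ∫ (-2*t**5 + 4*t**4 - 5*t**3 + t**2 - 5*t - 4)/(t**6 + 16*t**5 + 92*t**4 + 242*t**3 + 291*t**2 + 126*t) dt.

Factor the denominator: t*(t + 1)*(t + 2)*(t + 3)**2*(t + 7).
Partial-fraction decomposition: -45013/(3360*(t + 7)) - 1679/(288*(t + 3)) - 965/(24*(t + 3)**2) + 89/(5*(t + 2)) - 13/(24*(t + 1)) - 2/(63*t).
Integrate each term; A/(t−a) gives A·log|t−a|; A/(t−a)² gives −A/(t−a).

-2*log(t)/63 - 13*log(t + 1)/24 + 89*log(t + 2)/5 - 1679*log(t + 3)/288 - 45013*log(t + 7)/3360 + 965/(24*t + 72) + C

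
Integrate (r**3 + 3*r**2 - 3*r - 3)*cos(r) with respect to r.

Use integration by parts with u = r**3 + 3*r**2 - 3*r - 3, dv = cos(r) dr, so v = sin(r).
Apply parts 3 times (tabular method): alternate signs, differentiate u down to 0, integrate dv up.

r**3*sin(r) + 3*r**2*sin(r) + 3*r**2*cos(r) - 9*r*sin(r) + 6*r*cos(r) - 9*sin(r) - 9*cos(r) + C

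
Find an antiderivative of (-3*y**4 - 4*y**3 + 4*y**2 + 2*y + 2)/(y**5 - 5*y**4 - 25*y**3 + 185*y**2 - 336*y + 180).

-2263*log(y - 5)/264 + 307*log(y - 3)/36 - 29*log(y - 2)/12 - log(y - 1)/56 - 1445*log(y + 6)/2772 + C

Factor the denominator: (y - 5)*(y - 3)*(y - 2)*(y - 1)*(y + 6).
Partial-fraction decomposition: -1445/(2772*(y + 6)) - 1/(56*(y - 1)) - 29/(12*(y - 2)) + 307/(36*(y - 3)) - 2263/(264*(y - 5)).
Integrate each term: A/(y−a) contributes A·log|y−a|.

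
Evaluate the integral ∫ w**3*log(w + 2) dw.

Use integration by parts with u = log(w + 2), dv = w**3 dw.
Then du = 1/(w + 2) dw and v = w**4/4.

w**4*log(w + 2)/4 - w**4/16 + w**3/6 - w**2/2 + 2*w - 4*log(w + 2) + C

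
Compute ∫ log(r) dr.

r*log(r) - r + C

Use integration by parts with u = log(r), dv = dr.
Then du = 1/r dr and v = r.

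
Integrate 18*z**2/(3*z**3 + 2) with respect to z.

2*log(3*z**3 + 2) + C

Let u = 3*z**3 + 2, so du = (9*z**2) dz.
Rewriting, the integral becomes 2·∫ 1/u du = 2·log(u).
Substituting back, u = 3*z**3 + 2.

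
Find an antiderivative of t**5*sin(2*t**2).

Let u = t², du = 2t dt; rewrite as (1/2)∫ u^2·sin(2u) du.
Now integrate by parts 2 times.

-t**4*cos(2*t**2)/4 + t**2*sin(2*t**2)/4 + cos(2*t**2)/8 + C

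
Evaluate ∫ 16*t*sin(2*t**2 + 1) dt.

Let u = 2*t**2 + 1, so du = (4*t) dt.
Rewriting, the integral becomes 4·∫ sin(u) du = 4·-cos(u).
Substituting back, u = 2*t**2 + 1.

-4*cos(2*t**2 + 1) + C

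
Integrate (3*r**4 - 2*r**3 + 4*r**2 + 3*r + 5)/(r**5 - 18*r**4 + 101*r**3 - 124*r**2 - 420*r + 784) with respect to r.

Factor the denominator: (r - 7)**2*(r - 4)*(r - 2)*(r + 2).
Partial-fraction decomposition: 79/(1944*(r + 2)) - 59/(200*(r - 2)) + 721/(108*(r - 4)) - 20786/(6075*(r - 7)) + 6739/(135*(r - 7)**2).
Integrate each term; A/(r−a) gives A·log|r−a|; A/(r−a)² gives −A/(r−a).

-20786*log(r - 7)/6075 + 721*log(r - 4)/108 - 59*log(r - 2)/200 + 79*log(r + 2)/1944 - 6739/(135*r - 945) + C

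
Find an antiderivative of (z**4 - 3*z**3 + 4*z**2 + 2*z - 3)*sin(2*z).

Use integration by parts with u = z**4 - 3*z**3 + 4*z**2 + 2*z - 3, dv = sin(2*z) dz, so v = -cos(2*z)/2.
Apply parts 4 times (tabular method): alternate signs, differentiate u down to 0, integrate dv up.

-z**4*cos(2*z)/2 + z**3*sin(2*z) + 3*z**3*cos(2*z)/2 - 9*z**2*sin(2*z)/4 - z**2*cos(2*z)/2 + z*sin(2*z)/2 - 13*z*cos(2*z)/4 + 13*sin(2*z)/8 + 7*cos(2*z)/4 + C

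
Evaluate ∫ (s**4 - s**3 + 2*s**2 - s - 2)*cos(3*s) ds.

s**4*sin(3*s)/3 - s**3*sin(3*s)/3 + 4*s**3*cos(3*s)/9 + 2*s**2*sin(3*s)/9 - s**2*cos(3*s)/3 - s*sin(3*s)/9 + 4*s*cos(3*s)/27 - 58*sin(3*s)/81 - cos(3*s)/27 + C

Use integration by parts with u = s**4 - s**3 + 2*s**2 - s - 2, dv = cos(3*s) ds, so v = sin(3*s)/3.
Apply parts 4 times (tabular method): alternate signs, differentiate u down to 0, integrate dv up.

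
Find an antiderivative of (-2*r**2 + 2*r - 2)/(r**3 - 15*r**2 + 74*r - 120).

-31*log(r - 6) + 42*log(r - 5) - 13*log(r - 4) + C

Factor the denominator: (r - 6)*(r - 5)*(r - 4).
Partial-fraction decomposition: -13/(r - 4) + 42/(r - 5) - 31/(r - 6).
Integrate each term: A/(r−a) contributes A·log|r−a|.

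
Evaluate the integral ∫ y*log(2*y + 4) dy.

Use integration by parts with u = log(2*y + 4), dv = y dy.
Then du = 2/(2*y + 4) dy and v = y**2/2.

y**2*log(2*y + 4)/2 - y**2/4 + y - 2*log(y + 2) + C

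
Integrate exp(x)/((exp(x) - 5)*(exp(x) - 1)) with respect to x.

Let u = e^x, du = e^x dx.
The integral becomes ∫ du/((u-5)(u-1)); decompose into partial fractions.

log(exp(x) - 5)/4 - log(exp(x) - 1)/4 + C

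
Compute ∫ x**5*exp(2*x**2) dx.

Let u = x², du = 2x dx; rewrite as (1/2)∫ u^2·exp(2u) du.
Now integrate by parts 2 times.

(2*x**4 - 2*x**2 + 1)*exp(2*x**2)/8 + C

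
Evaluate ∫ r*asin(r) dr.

Use integration by parts with u = arcsin(r), dv = r dr.
Then du = 1/sqrt(-r**2 + 1) dr.

r**2*asin(r)/2 + r*sqrt(-r**2 + 1)/4 - asin(r)/4 + C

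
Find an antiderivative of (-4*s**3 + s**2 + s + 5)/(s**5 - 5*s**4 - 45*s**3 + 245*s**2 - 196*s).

-5*log(s)/196 - 437*log(s - 7)/588 + 7*log(s - 4)/12 + log(s - 1)/48 + 129*log(s + 7)/784 + C

Factor the denominator: s*(s - 7)*(s - 4)*(s - 1)*(s + 7).
Partial-fraction decomposition: 129/(784*(s + 7)) + 1/(48*(s - 1)) + 7/(12*(s - 4)) - 437/(588*(s - 7)) - 5/(196*s).
Integrate each term: A/(s−a) contributes A·log|s−a|.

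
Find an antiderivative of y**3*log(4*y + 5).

y**4*log(4*y + 5)/4 - y**4/16 + 5*y**3/48 - 25*y**2/128 + 125*y/256 - 625*log(4*y + 5)/1024 + C

Use integration by parts with u = log(4*y + 5), dv = y**3 dy.
Then du = 4/(4*y + 5) dy and v = y**4/4.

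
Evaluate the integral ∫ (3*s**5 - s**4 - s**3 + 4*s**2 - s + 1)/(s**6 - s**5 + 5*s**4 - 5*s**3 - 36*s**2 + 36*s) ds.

Factor the denominator: s*(s - 2)*(s - 1)*(s + 2)*(s**2 + 9).
Partial-fraction decomposition: (475*s + 243)/(234*(s**2 + 9)) + 85/(312*(s + 2)) - 1/(6*(s - 1)) + 87/(104*(s - 2)) + 1/(36*s).
Integrate each term; A/(s−a) gives A·log|s−a|; the (Bs+D)/(s²+p²) term gives a log and an atan.

log(s)/36 + 87*log(s - 2)/104 - log(s - 1)/6 + 85*log(s + 2)/312 + 475*log(s**2 + 9)/468 + 9*atan(s/3)/26 + C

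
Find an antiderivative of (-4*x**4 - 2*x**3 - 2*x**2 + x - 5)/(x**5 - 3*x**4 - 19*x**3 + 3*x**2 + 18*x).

-5*log(x)/18 - 5687*log(x - 6)/1890 + 3*log(x - 1)/10 + 5*log(x + 1)/14 - 37*log(x + 3)/27 + C

Factor the denominator: x*(x - 6)*(x - 1)*(x + 1)*(x + 3).
Partial-fraction decomposition: -37/(27*(x + 3)) + 5/(14*(x + 1)) + 3/(10*(x - 1)) - 5687/(1890*(x - 6)) - 5/(18*x).
Integrate each term: A/(x−a) contributes A·log|x−a|.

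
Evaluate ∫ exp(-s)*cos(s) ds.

exp(-s)*sin(s)/2 - exp(-s)*cos(s)/2 + C

Let I denote the integral. Integrate by parts with u = cos(s), dv = exp(-s) ds, so v = -exp(-s): I = -exp(-s)*cos(s) − ∫ exp(-s)*sin(s) ds.
Apply parts again with u = sin(s), dv = exp(-s) ds: ∫ exp(-s)*sin(s) ds = -exp(-s)*sin(s) + I. Substituting back brings back I: I = exp(-s)*sin(s) - exp(-s)*cos(s) − I.
Solving for I: (1 + 1)·I equals the remaining terms, so I = (1/2)·(exp(-s)*sin(s) - exp(-s)*cos(s)).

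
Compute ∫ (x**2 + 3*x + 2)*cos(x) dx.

Use integration by parts with u = x**2 + 3*x + 2, dv = cos(x) dx, so v = sin(x).
Apply parts 2 times (tabular method): alternate signs, differentiate u down to 0, integrate dv up.

x**2*sin(x) + 3*x*sin(x) + 2*x*cos(x) + 3*cos(x) + C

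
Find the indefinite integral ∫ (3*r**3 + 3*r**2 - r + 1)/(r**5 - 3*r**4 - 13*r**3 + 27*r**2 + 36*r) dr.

log(r)/36 + 237*log(r - 4)/140 - 53*log(r - 3)/36 - log(r + 1)/20 - 25*log(r + 3)/126 + C

Factor the denominator: r*(r - 4)*(r - 3)*(r + 1)*(r + 3).
Partial-fraction decomposition: -25/(126*(r + 3)) - 1/(20*(r + 1)) - 53/(36*(r - 3)) + 237/(140*(r - 4)) + 1/(36*r).
Integrate each term: A/(r−a) contributes A·log|r−a|.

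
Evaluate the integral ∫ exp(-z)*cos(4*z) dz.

4*exp(-z)*sin(4*z)/17 - exp(-z)*cos(4*z)/17 + C

Let I denote the integral. Integrate by parts with u = cos(4*z), dv = exp(-z) dz, so v = -exp(-z): I = -exp(-z)*cos(4*z) − 4·∫ exp(-z)*sin(4*z) dz.
Apply parts again with u = sin(4*z), dv = exp(-z) dz: ∫ exp(-z)*sin(4*z) dz = -exp(-z)*sin(4*z) + 4·I. Substituting back brings back I: I = 4*exp(-z)*sin(4*z) - exp(-z)*cos(4*z) − 16·I.
Solving for I: (1 + 16)·I equals the remaining terms, so I = (1/17)·(4*exp(-z)*sin(4*z) - exp(-z)*cos(4*z)).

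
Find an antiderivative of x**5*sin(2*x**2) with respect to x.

Let u = x², du = 2x dx; rewrite as (1/2)∫ u^2·sin(2u) du.
Now integrate by parts 2 times.

-x**4*cos(2*x**2)/4 + x**2*sin(2*x**2)/4 + cos(2*x**2)/8 + C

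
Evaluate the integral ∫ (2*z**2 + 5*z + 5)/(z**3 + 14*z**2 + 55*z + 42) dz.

Factor the denominator: (z + 1)*(z + 6)*(z + 7).
Partial-fraction decomposition: 34/(3*(z + 7)) - 47/(5*(z + 6)) + 1/(15*(z + 1)).
Integrate each term: A/(z−a) contributes A·log|z−a|.

log(z + 1)/15 - 47*log(z + 6)/5 + 34*log(z + 7)/3 + C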